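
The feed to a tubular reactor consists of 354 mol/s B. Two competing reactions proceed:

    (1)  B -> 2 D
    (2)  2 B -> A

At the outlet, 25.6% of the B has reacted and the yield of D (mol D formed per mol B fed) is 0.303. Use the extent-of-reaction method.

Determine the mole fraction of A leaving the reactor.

0.0475

Yield of D: 2ξ₁ / 354 = 0.303 → ξ₁ = 53.63 mol/s.
Conversion of B: 1ξ₁ + 2ξ₂ = 0.256 × 354 = 90.62 → ξ₂ = 18.5 mol/s.
Outlet amounts (n = n₀ + Σ ν·ξ):
  B: 354 − 1(53.63) − 2(18.5) = 263.4
  D: 0 + 2(53.63) = 107.3
  A: 0 + 1(18.5) = 18.5
Total out = 389.1 mol/s; y_A = 18.5 / 389.1 = 0.04753.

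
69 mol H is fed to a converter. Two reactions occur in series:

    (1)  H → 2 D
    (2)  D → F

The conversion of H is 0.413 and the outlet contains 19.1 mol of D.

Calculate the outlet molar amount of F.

37.9 mol

Conversion of H: H consumed = 1ξ₁ = 0.413 × 69 → ξ₁ = 28.5 mol.
D balance: n_D = 0 + 2ξ₁ − 1ξ₂ = 19.1 → ξ₂ = (2·28.5 − 19.1)/1 = 37.89 mol.
Outlet amounts (n = n₀ + Σ ν·ξ):
  H: 69 − 1(28.5) = 40.5
  D: 0 + 2(28.5) − 1(37.89) = 19.1
  F: 0 + 1(37.89) = 37.89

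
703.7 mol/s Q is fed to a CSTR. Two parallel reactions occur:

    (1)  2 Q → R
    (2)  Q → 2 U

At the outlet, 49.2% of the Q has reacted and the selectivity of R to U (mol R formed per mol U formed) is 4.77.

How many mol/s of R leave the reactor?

164 mol/s

Conversion of Q: Q consumed = 0.492 × 703.7 = 346.2 mol/s = 2ξ₁ + 1ξ₂.
Selectivity: 1ξ₁ / (2ξ₂) = 4.77 → ξ₁ = 9.54 ξ₂.
Substitute: (2·9.54 + 1) ξ₂ = 346.2 → ξ₂ = 17.24 mol/s, ξ₁ = 164.5 mol/s.
Outlet amounts (n = n₀ + Σ ν·ξ):
  Q: 703.7 − 2(164.5) − 1(17.24) = 357.5
  R: 0 + 1(164.5) = 164.5
  U: 0 + 2(17.24) = 34.48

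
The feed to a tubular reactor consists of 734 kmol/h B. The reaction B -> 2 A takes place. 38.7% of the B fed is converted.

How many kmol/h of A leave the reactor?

568 kmol/h

B reacted = 0.387 × 734 = 284.1 kmol/h; ν_B = −1, so ξ = 284.1/1 = 284.1 kmol/h.
Outlet amounts (n = n₀ + ν ξ):
  B: 734 − 1(284.1) = 449.9
  A: 0 + 2(284.1) = 568.1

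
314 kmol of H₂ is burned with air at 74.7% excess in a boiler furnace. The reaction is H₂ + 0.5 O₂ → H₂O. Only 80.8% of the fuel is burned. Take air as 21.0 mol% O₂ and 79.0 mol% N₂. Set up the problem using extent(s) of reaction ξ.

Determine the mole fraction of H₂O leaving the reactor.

Stoichiometric O₂ = 0.5 × 314 = 157 kmol; O₂ fed = 157 × 1.747 = 274.3 kmol.
N₂ fed = 274.3 × 79/21 = 1032 kmol.
Fuel reacted = 0.808 × 314 → ξ = 253.7 kmol.
Outlet (n = n₀ + ν ξ):
  H₂: 314 − 1(253.7) = 60.29
  O₂: 274.3 − 0.5(253.7) = 147.4
  N₂: 1032 (inert)
  H₂O: 0 + 1(253.7) = 253.7
Total out = 1493 kmol; y_H₂O = 253.7 / 1493 = 0.1699.

0.17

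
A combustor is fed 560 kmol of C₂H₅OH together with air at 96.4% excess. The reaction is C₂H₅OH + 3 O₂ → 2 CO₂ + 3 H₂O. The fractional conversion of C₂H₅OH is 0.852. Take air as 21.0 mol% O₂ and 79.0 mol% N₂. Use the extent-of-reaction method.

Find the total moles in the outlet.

16700 kmol

Stoichiometric O₂ = 3 × 560 = 1680 kmol; O₂ fed = 1680 × 1.964 = 3300 kmol.
N₂ fed = 3300 × 79/21 = 12410 kmol.
Fuel reacted = 0.852 × 560 → ξ = 477.1 kmol.
Outlet (n = n₀ + ν ξ):
  C₂H₅OH: 560 − 1(477.1) = 82.88
  O₂: 3300 − 3(477.1) = 1868
  N₂: 12410 (inert)
  CO₂: 0 + 2(477.1) = 954.2
  H₂O: 0 + 3(477.1) = 1431
Total out = 82.88 + 1868 + 12410 + 954.2 + 1431 = 16750 kmol.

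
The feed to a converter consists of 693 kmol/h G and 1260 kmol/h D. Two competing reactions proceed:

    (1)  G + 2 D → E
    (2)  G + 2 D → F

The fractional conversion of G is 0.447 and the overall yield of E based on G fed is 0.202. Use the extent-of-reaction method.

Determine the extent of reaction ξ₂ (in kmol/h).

Yield of E: 1ξ₁ / 693 = 0.202 → ξ₁ = 140 kmol/h.
Conversion of G: 1ξ₁ + 1ξ₂ = 0.447 × 693 = 309.8 → ξ₂ = 169.8 kmol/h.
Outlet amounts (n = n₀ + Σ ν·ξ):
  G: 693 − 1(140) − 1(169.8) = 383.2
  D: 1260 − 2(140) − 2(169.8) = 640.5
  E: 0 + 1(140) = 140
  F: 0 + 1(169.8) = 169.8

ξ₂ = 170 kmol/h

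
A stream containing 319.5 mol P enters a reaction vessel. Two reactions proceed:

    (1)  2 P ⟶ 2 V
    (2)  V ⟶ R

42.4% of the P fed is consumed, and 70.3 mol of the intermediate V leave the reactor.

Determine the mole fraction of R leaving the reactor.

Conversion of P: P consumed = 2ξ₁ = 0.424 × 319.5 → ξ₁ = 67.73 mol.
V balance: n_V = 0 + 2ξ₁ − 1ξ₂ = 70.3 → ξ₂ = (2·67.73 − 70.3)/1 = 65.17 mol.
Outlet amounts (n = n₀ + Σ ν·ξ):
  P: 319.5 − 2(67.73) = 184
  V: 0 + 2(67.73) − 1(65.17) = 70.3
  R: 0 + 1(65.17) = 65.17
Total out = 319.5 mol; y_R = 65.17 / 319.5 = 0.204.

0.204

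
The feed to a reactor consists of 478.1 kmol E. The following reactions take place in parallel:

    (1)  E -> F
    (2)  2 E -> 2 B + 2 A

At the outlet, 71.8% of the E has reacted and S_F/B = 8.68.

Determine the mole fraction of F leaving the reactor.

Conversion of E: E consumed = 0.718 × 478.1 = 343.3 kmol = 1ξ₁ + 2ξ₂.
Selectivity: 1ξ₁ / (2ξ₂) = 8.68 → ξ₁ = 17.36 ξ₂.
Substitute: (1·17.36 + 2) ξ₂ = 343.3 → ξ₂ = 17.73 kmol, ξ₁ = 307.8 kmol.
Outlet amounts (n = n₀ + Σ ν·ξ):
  E: 478.1 − 1(307.8) − 2(17.73) = 134.8
  F: 0 + 1(307.8) = 307.8
  B: 0 + 2(17.73) = 35.46
  A: 0 + 2(17.73) = 35.46
Total out = 513.6 kmol; y_F = 307.8 / 513.6 = 0.5994.

0.599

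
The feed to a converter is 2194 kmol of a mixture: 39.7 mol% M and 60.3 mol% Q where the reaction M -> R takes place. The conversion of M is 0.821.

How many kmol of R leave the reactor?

M reacted = 0.821 × 871 = 715.1 kmol; ν_M = −1, so ξ = 715.1/1 = 715.1 kmol.
Outlet amounts (n = n₀ + ν ξ):
  M: 871 − 1(715.1) = 155.9
  R: 0 + 1(715.1) = 715.1
  Q: 1323 (inert)

715 kmol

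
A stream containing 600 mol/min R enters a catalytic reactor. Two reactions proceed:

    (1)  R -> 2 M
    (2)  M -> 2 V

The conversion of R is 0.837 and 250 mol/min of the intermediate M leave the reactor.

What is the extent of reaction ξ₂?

ξ₂ = 754 mol/min

Conversion of R: R consumed = 1ξ₁ = 0.837 × 600 → ξ₁ = 502.2 mol/min.
M balance: n_M = 0 + 2ξ₁ − 1ξ₂ = 250 → ξ₂ = (2·502.2 − 250)/1 = 754.4 mol/min.
Outlet amounts (n = n₀ + Σ ν·ξ):
  R: 600 − 1(502.2) = 97.8
  M: 0 + 2(502.2) − 1(754.4) = 250
  V: 0 + 2(754.4) = 1509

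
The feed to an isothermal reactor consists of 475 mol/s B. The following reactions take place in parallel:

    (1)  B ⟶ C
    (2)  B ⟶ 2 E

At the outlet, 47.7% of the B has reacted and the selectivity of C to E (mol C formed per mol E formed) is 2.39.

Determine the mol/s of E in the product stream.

78.4 mol/s

Conversion of B: B consumed = 0.477 × 475 = 226.6 mol/s = 1ξ₁ + 1ξ₂.
Selectivity: 1ξ₁ / (2ξ₂) = 2.39 → ξ₁ = 4.78 ξ₂.
Substitute: (1·4.78 + 1) ξ₂ = 226.6 → ξ₂ = 39.2 mol/s, ξ₁ = 187.4 mol/s.
Outlet amounts (n = n₀ + Σ ν·ξ):
  B: 475 − 1(187.4) − 1(39.2) = 248.4
  C: 0 + 1(187.4) = 187.4
  E: 0 + 2(39.2) = 78.4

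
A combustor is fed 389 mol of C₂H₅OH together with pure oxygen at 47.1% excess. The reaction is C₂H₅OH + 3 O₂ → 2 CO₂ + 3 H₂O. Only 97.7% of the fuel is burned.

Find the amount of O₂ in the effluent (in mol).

Stoichiometric O₂ = 3 × 389 = 1167 mol; O₂ fed = 1167 × 1.471 = 1717 mol.
Fuel reacted = 0.977 × 389 → ξ = 380.1 mol.
Outlet (n = n₀ + ν ξ):
  C₂H₅OH: 389 − 1(380.1) = 8.947
  O₂: 1717 − 3(380.1) = 576.5
  CO₂: 0 + 2(380.1) = 760.1
  H₂O: 0 + 3(380.1) = 1140

576 mol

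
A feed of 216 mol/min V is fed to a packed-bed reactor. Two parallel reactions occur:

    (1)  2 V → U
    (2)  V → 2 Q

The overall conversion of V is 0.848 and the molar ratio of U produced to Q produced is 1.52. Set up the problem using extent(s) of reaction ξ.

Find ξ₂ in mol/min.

ξ₂ = 25.9 mol/min

Conversion of V: V consumed = 0.848 × 216 = 183.2 mol/min = 2ξ₁ + 1ξ₂.
Selectivity: 1ξ₁ / (2ξ₂) = 1.52 → ξ₁ = 3.04 ξ₂.
Substitute: (2·3.04 + 1) ξ₂ = 183.2 → ξ₂ = 25.87 mol/min, ξ₁ = 78.65 mol/min.
Outlet amounts (n = n₀ + Σ ν·ξ):
  V: 216 − 2(78.65) − 1(25.87) = 32.83
  U: 0 + 1(78.65) = 78.65
  Q: 0 + 2(25.87) = 51.74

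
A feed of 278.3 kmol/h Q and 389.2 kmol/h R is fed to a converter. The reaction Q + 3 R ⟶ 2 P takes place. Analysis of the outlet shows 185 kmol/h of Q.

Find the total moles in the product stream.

For Q: n = n₀ − 1ξ → 185 = 278.3 − 1ξ, giving ξ = 93.3 kmol/h.
Outlet amounts (n = n₀ + ν ξ):
  Q: 278.3 − 1(93.3) = 185
  R: 389.2 − 3(93.3) = 109.3
  P: 0 + 2(93.3) = 186.6
Total out = 185 + 109.3 + 186.6 = 480.9 kmol/h.

481 kmol/h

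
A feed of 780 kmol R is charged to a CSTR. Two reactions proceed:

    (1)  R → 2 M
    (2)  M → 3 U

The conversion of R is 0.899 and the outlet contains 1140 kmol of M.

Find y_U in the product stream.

Conversion of R: R consumed = 1ξ₁ = 0.899 × 780 → ξ₁ = 701.2 kmol.
M balance: n_M = 0 + 2ξ₁ − 1ξ₂ = 1140 → ξ₂ = (2·701.2 − 1140)/1 = 262.4 kmol.
Outlet amounts (n = n₀ + Σ ν·ξ):
  R: 780 − 1(701.2) = 78.78
  M: 0 + 2(701.2) − 1(262.4) = 1140
  U: 0 + 3(262.4) = 787.3
Total out = 2006 kmol; y_U = 787.3 / 2006 = 0.3925.

0.392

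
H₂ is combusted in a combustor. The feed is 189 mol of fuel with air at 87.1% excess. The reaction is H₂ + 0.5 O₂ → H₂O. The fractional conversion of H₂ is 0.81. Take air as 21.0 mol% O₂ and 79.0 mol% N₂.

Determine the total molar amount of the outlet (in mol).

Stoichiometric O₂ = 0.5 × 189 = 94.5 mol; O₂ fed = 94.5 × 1.871 = 176.8 mol.
N₂ fed = 176.8 × 79/21 = 665.1 mol.
Fuel reacted = 0.81 × 189 → ξ = 153.1 mol.
Outlet (n = n₀ + ν ξ):
  H₂: 189 − 1(153.1) = 35.91
  O₂: 176.8 − 0.5(153.1) = 100.3
  N₂: 665.1 (inert)
  H₂O: 0 + 1(153.1) = 153.1
Total out = 35.91 + 100.3 + 665.1 + 153.1 = 954.4 mol.

954 mol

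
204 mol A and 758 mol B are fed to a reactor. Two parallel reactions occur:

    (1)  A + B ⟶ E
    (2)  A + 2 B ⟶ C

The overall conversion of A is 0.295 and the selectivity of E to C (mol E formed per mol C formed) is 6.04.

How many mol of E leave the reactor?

51.6 mol

Conversion of A: A consumed = 0.295 × 204 = 60.18 mol = 1ξ₁ + 1ξ₂.
Selectivity: 1ξ₁ / (1ξ₂) = 6.04 → ξ₁ = 6.04 ξ₂.
Substitute: (1·6.04 + 1) ξ₂ = 60.18 → ξ₂ = 8.548 mol, ξ₁ = 51.63 mol.
Outlet amounts (n = n₀ + Σ ν·ξ):
  A: 204 − 1(51.63) − 1(8.548) = 143.8
  B: 758 − 1(51.63) − 2(8.548) = 689.3
  E: 0 + 1(51.63) = 51.63
  C: 0 + 1(8.548) = 8.548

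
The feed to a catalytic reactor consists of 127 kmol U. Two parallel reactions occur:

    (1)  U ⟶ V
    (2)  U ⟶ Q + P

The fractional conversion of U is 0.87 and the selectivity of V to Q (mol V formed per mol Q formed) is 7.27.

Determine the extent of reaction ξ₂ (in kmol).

Conversion of U: U consumed = 0.87 × 127 = 110.5 kmol = 1ξ₁ + 1ξ₂.
Selectivity: 1ξ₁ / (1ξ₂) = 7.27 → ξ₁ = 7.27 ξ₂.
Substitute: (1·7.27 + 1) ξ₂ = 110.5 → ξ₂ = 13.36 kmol, ξ₁ = 97.13 kmol.
Outlet amounts (n = n₀ + Σ ν·ξ):
  U: 127 − 1(97.13) − 1(13.36) = 16.51
  V: 0 + 1(97.13) = 97.13
  Q: 0 + 1(13.36) = 13.36
  P: 0 + 1(13.36) = 13.36

ξ₂ = 13.4 kmol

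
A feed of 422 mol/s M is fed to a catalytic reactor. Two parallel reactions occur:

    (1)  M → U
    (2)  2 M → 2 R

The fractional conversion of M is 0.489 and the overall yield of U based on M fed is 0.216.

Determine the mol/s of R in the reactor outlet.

115 mol/s

Yield of U: 1ξ₁ / 422 = 0.216 → ξ₁ = 91.15 mol/s.
Conversion of M: 1ξ₁ + 2ξ₂ = 0.489 × 422 = 206.4 → ξ₂ = 57.6 mol/s.
Outlet amounts (n = n₀ + Σ ν·ξ):
  M: 422 − 1(91.15) − 2(57.6) = 215.6
  U: 0 + 1(91.15) = 91.15
  R: 0 + 2(57.6) = 115.2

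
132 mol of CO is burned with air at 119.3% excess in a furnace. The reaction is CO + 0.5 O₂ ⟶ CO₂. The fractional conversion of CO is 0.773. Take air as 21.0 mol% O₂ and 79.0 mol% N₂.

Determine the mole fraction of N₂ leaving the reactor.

Stoichiometric O₂ = 0.5 × 132 = 66 mol; O₂ fed = 66 × 2.193 = 144.7 mol.
N₂ fed = 144.7 × 79/21 = 544.5 mol.
Fuel reacted = 0.773 × 132 → ξ = 102 mol.
Outlet (n = n₀ + ν ξ):
  CO: 132 − 1(102) = 29.96
  O₂: 144.7 − 0.5(102) = 93.72
  N₂: 544.5 (inert)
  CO₂: 0 + 1(102) = 102
Total out = 770.2 mol; y_N₂ = 544.5 / 770.2 = 0.7069.

0.707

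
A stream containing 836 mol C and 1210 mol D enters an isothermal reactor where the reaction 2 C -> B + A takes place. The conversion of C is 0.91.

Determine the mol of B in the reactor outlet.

C reacted = 0.91 × 836 = 760.8 mol; ν_C = −2, so ξ = 760.8/2 = 380.4 mol.
Outlet amounts (n = n₀ + ν ξ):
  C: 836 − 2(380.4) = 75.24
  B: 0 + 1(380.4) = 380.4
  A: 0 + 1(380.4) = 380.4
  D: 1210 (inert)

380 mol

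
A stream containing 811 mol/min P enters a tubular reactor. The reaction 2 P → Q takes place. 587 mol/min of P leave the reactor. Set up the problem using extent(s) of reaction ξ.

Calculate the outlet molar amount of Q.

For P: n = n₀ − 2ξ → 587 = 811 − 2ξ, giving ξ = 112 mol/min.
Outlet amounts (n = n₀ + ν ξ):
  P: 811 − 2(112) = 587
  Q: 0 + 1(112) = 112

112 mol/min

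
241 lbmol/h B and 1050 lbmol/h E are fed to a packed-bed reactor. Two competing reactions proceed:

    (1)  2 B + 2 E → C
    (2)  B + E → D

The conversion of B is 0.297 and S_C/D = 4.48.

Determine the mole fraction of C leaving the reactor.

0.0271

Conversion of B: B consumed = 0.297 × 241 = 71.58 lbmol/h = 2ξ₁ + 1ξ₂.
Selectivity: 1ξ₁ / (1ξ₂) = 4.48 → ξ₁ = 4.48 ξ₂.
Substitute: (2·4.48 + 1) ξ₂ = 71.58 → ξ₂ = 7.186 lbmol/h, ξ₁ = 32.2 lbmol/h.
Outlet amounts (n = n₀ + Σ ν·ξ):
  B: 241 − 2(32.2) − 1(7.186) = 169.4
  E: 1050 − 2(32.2) − 1(7.186) = 978.4
  C: 0 + 1(32.2) = 32.2
  D: 0 + 1(7.186) = 7.186
Total out = 1187 lbmol/h; y_C = 32.2 / 1187 = 0.02712.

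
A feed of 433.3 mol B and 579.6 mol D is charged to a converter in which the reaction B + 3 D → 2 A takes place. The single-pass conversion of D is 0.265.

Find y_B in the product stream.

D reacted = 0.265 × 579.6 = 153.6 mol; ν_D = −3, so ξ = 153.6/3 = 51.2 mol.
Outlet amounts (n = n₀ + ν ξ):
  B: 433.3 − 1(51.2) = 382.1
  D: 579.6 − 3(51.2) = 426
  A: 0 + 2(51.2) = 102.4
Total out = 910.5 mol; y_B = 382.1 / 910.5 = 0.4197.

0.42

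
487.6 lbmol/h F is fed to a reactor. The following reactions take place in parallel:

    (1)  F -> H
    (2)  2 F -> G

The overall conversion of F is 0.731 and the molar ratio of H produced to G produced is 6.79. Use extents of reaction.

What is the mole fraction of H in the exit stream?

Conversion of F: F consumed = 0.731 × 487.6 = 356.4 lbmol/h = 1ξ₁ + 2ξ₂.
Selectivity: 1ξ₁ / (1ξ₂) = 6.79 → ξ₁ = 6.79 ξ₂.
Substitute: (1·6.79 + 2) ξ₂ = 356.4 → ξ₂ = 40.55 lbmol/h, ξ₁ = 275.3 lbmol/h.
Outlet amounts (n = n₀ + Σ ν·ξ):
  F: 487.6 − 1(275.3) − 2(40.55) = 131.2
  H: 0 + 1(275.3) = 275.3
  G: 0 + 1(40.55) = 40.55
Total out = 447 lbmol/h; y_H = 275.3 / 447 = 0.6159.

0.616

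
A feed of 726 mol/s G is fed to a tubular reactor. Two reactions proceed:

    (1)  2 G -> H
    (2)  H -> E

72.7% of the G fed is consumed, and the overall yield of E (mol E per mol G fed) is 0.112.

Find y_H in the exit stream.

0.395

Conversion of G: G consumed = 2ξ₁ = 0.727 × 726 → ξ₁ = 263.9 mol/s.
Yield of E: 1ξ₂ / 726 = 0.112 → ξ₂ = 81.31 mol/s.
Outlet amounts (n = n₀ + Σ ν·ξ):
  G: 726 − 2(263.9) = 198.2
  H: 0 + 1(263.9) − 1(81.31) = 182.6
  E: 0 + 1(81.31) = 81.31
Total out = 462.1 mol/s; y_H = 182.6 / 462.1 = 0.3951.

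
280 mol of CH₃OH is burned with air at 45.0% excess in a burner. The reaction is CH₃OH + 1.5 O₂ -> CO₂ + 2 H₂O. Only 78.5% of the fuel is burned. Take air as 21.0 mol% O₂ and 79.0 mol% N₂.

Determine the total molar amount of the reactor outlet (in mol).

3290 mol

Stoichiometric O₂ = 1.5 × 280 = 420 mol; O₂ fed = 420 × 1.450 = 609 mol.
N₂ fed = 609 × 79/21 = 2291 mol.
Fuel reacted = 0.785 × 280 → ξ = 219.8 mol.
Outlet (n = n₀ + ν ξ):
  CH₃OH: 280 − 1(219.8) = 60.2
  O₂: 609 − 1.5(219.8) = 279.3
  N₂: 2291 (inert)
  CO₂: 0 + 1(219.8) = 219.8
  H₂O: 0 + 2(219.8) = 439.6
Total out = 60.2 + 279.3 + 2291 + 219.8 + 439.6 = 3290 mol.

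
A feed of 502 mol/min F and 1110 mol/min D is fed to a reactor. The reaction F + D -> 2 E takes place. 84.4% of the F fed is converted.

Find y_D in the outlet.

0.426

F reacted = 0.844 × 502 = 423.7 mol/min; ν_F = −1, so ξ = 423.7/1 = 423.7 mol/min.
Outlet amounts (n = n₀ + ν ξ):
  F: 502 − 1(423.7) = 78.31
  D: 1110 − 1(423.7) = 686.3
  E: 0 + 2(423.7) = 847.4
Total out = 1612 mol/min; y_D = 686.3 / 1612 = 0.4258.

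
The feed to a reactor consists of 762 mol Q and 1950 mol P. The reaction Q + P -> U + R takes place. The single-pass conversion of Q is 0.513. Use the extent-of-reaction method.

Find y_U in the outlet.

0.144

Q reacted = 0.513 × 762 = 390.9 mol; ν_Q = −1, so ξ = 390.9/1 = 390.9 mol.
Outlet amounts (n = n₀ + ν ξ):
  Q: 762 − 1(390.9) = 371.1
  P: 1950 − 1(390.9) = 1559
  U: 0 + 1(390.9) = 390.9
  R: 0 + 1(390.9) = 390.9
Total out = 2712 mol; y_U = 390.9 / 2712 = 0.1441.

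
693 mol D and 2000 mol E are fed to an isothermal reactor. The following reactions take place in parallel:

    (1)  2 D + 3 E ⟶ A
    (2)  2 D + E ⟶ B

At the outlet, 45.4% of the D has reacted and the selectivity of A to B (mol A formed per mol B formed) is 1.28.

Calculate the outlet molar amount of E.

1670 mol

Conversion of D: D consumed = 0.454 × 693 = 314.6 mol = 2ξ₁ + 2ξ₂.
Selectivity: 1ξ₁ / (1ξ₂) = 1.28 → ξ₁ = 1.28 ξ₂.
Substitute: (2·1.28 + 2) ξ₂ = 314.6 → ξ₂ = 69 mol, ξ₁ = 88.31 mol.
Outlet amounts (n = n₀ + Σ ν·ξ):
  D: 693 − 2(88.31) − 2(69) = 378.4
  E: 2000 − 3(88.31) − 1(69) = 1666
  A: 0 + 1(88.31) = 88.31
  B: 0 + 1(69) = 69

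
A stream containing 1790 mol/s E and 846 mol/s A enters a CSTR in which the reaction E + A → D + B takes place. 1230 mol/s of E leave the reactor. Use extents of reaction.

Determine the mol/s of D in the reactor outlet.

For E: n = n₀ − 1ξ → 1230 = 1790 − 1ξ, giving ξ = 560 mol/s.
Outlet amounts (n = n₀ + ν ξ):
  E: 1790 − 1(560) = 1230
  A: 846 − 1(560) = 286
  D: 0 + 1(560) = 560
  B: 0 + 1(560) = 560

560 mol/s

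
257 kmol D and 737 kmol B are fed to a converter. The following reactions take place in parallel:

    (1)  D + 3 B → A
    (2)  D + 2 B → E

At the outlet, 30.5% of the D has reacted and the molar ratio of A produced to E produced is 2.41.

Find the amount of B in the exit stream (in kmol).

525 kmol

Conversion of D: D consumed = 0.305 × 257 = 78.39 kmol = 1ξ₁ + 1ξ₂.
Selectivity: 1ξ₁ / (1ξ₂) = 2.41 → ξ₁ = 2.41 ξ₂.
Substitute: (1·2.41 + 1) ξ₂ = 78.39 → ξ₂ = 22.99 kmol, ξ₁ = 55.4 kmol.
Outlet amounts (n = n₀ + Σ ν·ξ):
  D: 257 − 1(55.4) − 1(22.99) = 178.6
  B: 737 − 3(55.4) − 2(22.99) = 524.8
  A: 0 + 1(55.4) = 55.4
  E: 0 + 1(22.99) = 22.99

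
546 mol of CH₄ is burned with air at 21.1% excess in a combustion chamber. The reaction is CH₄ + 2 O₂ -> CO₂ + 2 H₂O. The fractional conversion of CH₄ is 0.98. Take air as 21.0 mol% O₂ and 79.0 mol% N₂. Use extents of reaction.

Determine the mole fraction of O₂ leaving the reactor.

Stoichiometric O₂ = 2 × 546 = 1092 mol; O₂ fed = 1092 × 1.211 = 1322 mol.
N₂ fed = 1322 × 79/21 = 4975 mol.
Fuel reacted = 0.98 × 546 → ξ = 535.1 mol.
Outlet (n = n₀ + ν ξ):
  CH₄: 546 − 1(535.1) = 10.92
  O₂: 1322 − 2(535.1) = 252.3
  N₂: 4975 (inert)
  CO₂: 0 + 1(535.1) = 535.1
  H₂O: 0 + 2(535.1) = 1070
Total out = 6843 mol; y_O₂ = 252.3 / 6843 = 0.03686.

0.0369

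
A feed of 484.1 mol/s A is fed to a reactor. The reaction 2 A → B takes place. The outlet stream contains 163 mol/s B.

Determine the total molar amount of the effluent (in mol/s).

321 mol/s

For B: n = n₀ + 1ξ → 163 = 0 + 1ξ, giving ξ = 163 mol/s.
Outlet amounts (n = n₀ + ν ξ):
  A: 484.1 − 2(163) = 158.1
  B: 0 + 1(163) = 163
Total out = 158.1 + 163 = 321.1 mol/s.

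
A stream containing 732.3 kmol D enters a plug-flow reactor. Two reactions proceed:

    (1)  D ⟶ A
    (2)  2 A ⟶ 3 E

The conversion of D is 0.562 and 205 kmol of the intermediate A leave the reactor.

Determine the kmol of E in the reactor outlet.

Conversion of D: D consumed = 1ξ₁ = 0.562 × 732.3 → ξ₁ = 411.6 kmol.
A balance: n_A = 0 + 1ξ₁ − 2ξ₂ = 205 → ξ₂ = (1·411.6 − 205)/2 = 103.3 kmol.
Outlet amounts (n = n₀ + Σ ν·ξ):
  D: 732.3 − 1(411.6) = 320.7
  A: 0 + 1(411.6) − 2(103.3) = 205
  E: 0 + 3(103.3) = 309.8

310 kmol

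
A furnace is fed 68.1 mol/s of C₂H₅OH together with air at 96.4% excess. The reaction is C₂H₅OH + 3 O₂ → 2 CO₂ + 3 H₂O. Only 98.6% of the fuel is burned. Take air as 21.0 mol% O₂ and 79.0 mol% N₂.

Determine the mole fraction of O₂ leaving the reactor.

Stoichiometric O₂ = 3 × 68.1 = 204.3 mol/s; O₂ fed = 204.3 × 1.964 = 401.2 mol/s.
N₂ fed = 401.2 × 79/21 = 1509 mol/s.
Fuel reacted = 0.986 × 68.1 → ξ = 67.15 mol/s.
Outlet (n = n₀ + ν ξ):
  C₂H₅OH: 68.1 − 1(67.15) = 0.9534
  O₂: 401.2 − 3(67.15) = 199.8
  N₂: 1509 (inert)
  CO₂: 0 + 2(67.15) = 134.3
  H₂O: 0 + 3(67.15) = 201.4
Total out = 2046 mol/s; y_O₂ = 199.8 / 2046 = 0.09766.

0.0977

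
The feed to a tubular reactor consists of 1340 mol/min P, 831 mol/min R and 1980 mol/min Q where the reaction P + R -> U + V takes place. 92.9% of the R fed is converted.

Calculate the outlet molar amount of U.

772 mol/min

R reacted = 0.929 × 831 = 772 mol/min; ν_R = −1, so ξ = 772/1 = 772 mol/min.
Outlet amounts (n = n₀ + ν ξ):
  P: 1340 − 1(772) = 568
  R: 831 − 1(772) = 59
  U: 0 + 1(772) = 772
  V: 0 + 1(772) = 772
  Q: 1980 (inert)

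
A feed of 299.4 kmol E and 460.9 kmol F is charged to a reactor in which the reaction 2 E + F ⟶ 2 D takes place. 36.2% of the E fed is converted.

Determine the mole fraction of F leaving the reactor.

E reacted = 0.362 × 299.4 = 108.4 kmol; ν_E = −2, so ξ = 108.4/2 = 54.19 kmol.
Outlet amounts (n = n₀ + ν ξ):
  E: 299.4 − 2(54.19) = 191
  F: 460.9 − 1(54.19) = 406.7
  D: 0 + 2(54.19) = 108.4
Total out = 706.1 kmol; y_F = 406.7 / 706.1 = 0.576.

0.576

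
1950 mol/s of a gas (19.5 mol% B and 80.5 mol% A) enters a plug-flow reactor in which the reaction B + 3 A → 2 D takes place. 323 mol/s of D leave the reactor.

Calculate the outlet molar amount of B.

219 mol/s

For D: n = n₀ + 2ξ → 323 = 0 + 2ξ, giving ξ = 161.5 mol/s.
Outlet amounts (n = n₀ + ν ξ):
  B: 380.2 − 1(161.5) = 218.8
  A: 1570 − 3(161.5) = 1085
  D: 0 + 2(161.5) = 323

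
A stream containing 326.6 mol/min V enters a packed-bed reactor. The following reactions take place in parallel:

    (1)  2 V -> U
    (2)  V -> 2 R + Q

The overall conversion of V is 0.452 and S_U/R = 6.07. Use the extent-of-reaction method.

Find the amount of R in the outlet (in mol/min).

Conversion of V: V consumed = 0.452 × 326.6 = 147.6 mol/min = 2ξ₁ + 1ξ₂.
Selectivity: 1ξ₁ / (2ξ₂) = 6.07 → ξ₁ = 12.14 ξ₂.
Substitute: (2·12.14 + 1) ξ₂ = 147.6 → ξ₂ = 5.84 mol/min, ξ₁ = 70.89 mol/min.
Outlet amounts (n = n₀ + Σ ν·ξ):
  V: 326.6 − 2(70.89) − 1(5.84) = 179
  U: 0 + 1(70.89) = 70.89
  R: 0 + 2(5.84) = 11.68
  Q: 0 + 1(5.84) = 5.84

11.7 mol/min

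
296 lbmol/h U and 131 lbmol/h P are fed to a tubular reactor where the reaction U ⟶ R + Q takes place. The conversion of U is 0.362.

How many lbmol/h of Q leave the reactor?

U reacted = 0.362 × 296 = 107.2 lbmol/h; ν_U = −1, so ξ = 107.2/1 = 107.2 lbmol/h.
Outlet amounts (n = n₀ + ν ξ):
  U: 296 − 1(107.2) = 188.8
  R: 0 + 1(107.2) = 107.2
  Q: 0 + 1(107.2) = 107.2
  P: 131 (inert)

107 lbmol/h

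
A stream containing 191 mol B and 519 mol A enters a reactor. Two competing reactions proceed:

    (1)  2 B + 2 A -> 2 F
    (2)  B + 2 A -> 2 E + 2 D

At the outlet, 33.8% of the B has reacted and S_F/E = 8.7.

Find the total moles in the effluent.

652 mol

Conversion of B: B consumed = 0.338 × 191 = 64.56 mol = 2ξ₁ + 1ξ₂.
Selectivity: 2ξ₁ / (2ξ₂) = 8.7 → ξ₁ = 8.7 ξ₂.
Substitute: (2·8.7 + 1) ξ₂ = 64.56 → ξ₂ = 3.509 mol, ξ₁ = 30.52 mol.
Outlet amounts (n = n₀ + Σ ν·ξ):
  B: 191 − 2(30.52) − 1(3.509) = 126.4
  A: 519 − 2(30.52) − 2(3.509) = 450.9
  F: 0 + 2(30.52) = 61.05
  E: 0 + 2(3.509) = 7.017
  D: 0 + 2(3.509) = 7.017
Total out = 126.4 + 450.9 + 61.05 + 7.017 + 7.017 = 652.5 mol.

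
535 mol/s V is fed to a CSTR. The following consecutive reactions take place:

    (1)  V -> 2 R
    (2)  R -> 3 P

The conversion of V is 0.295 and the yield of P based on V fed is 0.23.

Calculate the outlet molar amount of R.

Conversion of V: V consumed = 1ξ₁ = 0.295 × 535 → ξ₁ = 157.8 mol/s.
Yield of P: 3ξ₂ / 535 = 0.23 → ξ₂ = 41.02 mol/s.
Outlet amounts (n = n₀ + Σ ν·ξ):
  V: 535 − 1(157.8) = 377.2
  R: 0 + 2(157.8) − 1(41.02) = 274.6
  P: 0 + 3(41.02) = 123.1

275 mol/s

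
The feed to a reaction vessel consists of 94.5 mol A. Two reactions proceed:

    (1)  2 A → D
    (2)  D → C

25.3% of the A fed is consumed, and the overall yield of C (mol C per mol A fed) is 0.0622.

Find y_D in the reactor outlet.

0.0736

Conversion of A: A consumed = 2ξ₁ = 0.253 × 94.5 → ξ₁ = 11.95 mol.
Yield of C: 1ξ₂ / 94.5 = 0.0622 → ξ₂ = 5.878 mol.
Outlet amounts (n = n₀ + Σ ν·ξ):
  A: 94.5 − 2(11.95) = 70.59
  D: 0 + 1(11.95) − 1(5.878) = 6.076
  C: 0 + 1(5.878) = 5.878
Total out = 82.55 mol; y_D = 6.076 / 82.55 = 0.07361.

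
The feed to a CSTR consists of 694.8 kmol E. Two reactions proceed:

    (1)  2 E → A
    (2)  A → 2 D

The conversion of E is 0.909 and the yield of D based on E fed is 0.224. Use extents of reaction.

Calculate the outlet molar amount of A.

238 kmol

Conversion of E: E consumed = 2ξ₁ = 0.909 × 694.8 → ξ₁ = 315.8 kmol.
Yield of D: 2ξ₂ / 694.8 = 0.224 → ξ₂ = 77.82 kmol.
Outlet amounts (n = n₀ + Σ ν·ξ):
  E: 694.8 − 2(315.8) = 63.23
  A: 0 + 1(315.8) − 1(77.82) = 238
  D: 0 + 2(77.82) = 155.6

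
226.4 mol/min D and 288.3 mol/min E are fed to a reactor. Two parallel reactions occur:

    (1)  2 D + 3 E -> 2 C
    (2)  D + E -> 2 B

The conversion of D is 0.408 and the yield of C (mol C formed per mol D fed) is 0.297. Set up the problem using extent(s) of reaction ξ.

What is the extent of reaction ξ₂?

ξ₂ = 25.1 mol/min

Yield of C: 2ξ₁ / 226.4 = 0.297 → ξ₁ = 33.62 mol/min.
Conversion of D: 2ξ₁ + 1ξ₂ = 0.408 × 226.4 = 92.37 → ξ₂ = 25.13 mol/min.
Outlet amounts (n = n₀ + Σ ν·ξ):
  D: 226.4 − 2(33.62) − 1(25.13) = 134
  E: 288.3 − 3(33.62) − 1(25.13) = 162.3
  C: 0 + 2(33.62) = 67.24
  B: 0 + 2(25.13) = 50.26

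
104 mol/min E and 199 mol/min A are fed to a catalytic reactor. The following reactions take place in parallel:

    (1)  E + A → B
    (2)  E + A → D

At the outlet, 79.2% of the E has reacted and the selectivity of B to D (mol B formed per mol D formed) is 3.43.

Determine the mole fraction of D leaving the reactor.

0.0843

Conversion of E: E consumed = 0.792 × 104 = 82.37 mol/min = 1ξ₁ + 1ξ₂.
Selectivity: 1ξ₁ / (1ξ₂) = 3.43 → ξ₁ = 3.43 ξ₂.
Substitute: (1·3.43 + 1) ξ₂ = 82.37 → ξ₂ = 18.59 mol/min, ξ₁ = 63.77 mol/min.
Outlet amounts (n = n₀ + Σ ν·ξ):
  E: 104 − 1(63.77) − 1(18.59) = 21.63
  A: 199 − 1(63.77) − 1(18.59) = 116.6
  B: 0 + 1(63.77) = 63.77
  D: 0 + 1(18.59) = 18.59
Total out = 220.6 mol/min; y_D = 18.59 / 220.6 = 0.08427.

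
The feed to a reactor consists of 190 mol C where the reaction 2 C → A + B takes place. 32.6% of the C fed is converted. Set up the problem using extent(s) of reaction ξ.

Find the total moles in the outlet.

C reacted = 0.326 × 190 = 61.94 mol; ν_C = −2, so ξ = 61.94/2 = 30.97 mol.
Outlet amounts (n = n₀ + ν ξ):
  C: 190 − 2(30.97) = 128.1
  A: 0 + 1(30.97) = 30.97
  B: 0 + 1(30.97) = 30.97
Total out = 128.1 + 30.97 + 30.97 = 190 mol.

190 mol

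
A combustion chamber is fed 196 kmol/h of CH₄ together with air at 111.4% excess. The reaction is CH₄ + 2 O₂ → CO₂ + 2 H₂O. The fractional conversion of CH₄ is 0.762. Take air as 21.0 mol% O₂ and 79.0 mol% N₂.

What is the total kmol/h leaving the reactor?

Stoichiometric O₂ = 2 × 196 = 392 kmol/h; O₂ fed = 392 × 2.114 = 828.7 kmol/h.
N₂ fed = 828.7 × 79/21 = 3117 kmol/h.
Fuel reacted = 0.762 × 196 → ξ = 149.4 kmol/h.
Outlet (n = n₀ + ν ξ):
  CH₄: 196 − 1(149.4) = 46.65
  O₂: 828.7 − 2(149.4) = 530
  N₂: 3117 (inert)
  CO₂: 0 + 1(149.4) = 149.4
  H₂O: 0 + 2(149.4) = 298.7
Total out = 46.65 + 530 + 3117 + 149.4 + 298.7 = 4142 kmol/h.

4140 kmol/h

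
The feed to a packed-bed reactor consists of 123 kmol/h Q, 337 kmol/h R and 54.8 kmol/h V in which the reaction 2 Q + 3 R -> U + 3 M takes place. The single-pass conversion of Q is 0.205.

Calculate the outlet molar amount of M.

37.8 kmol/h

Q reacted = 0.205 × 123 = 25.21 kmol/h; ν_Q = −2, so ξ = 25.21/2 = 12.61 kmol/h.
Outlet amounts (n = n₀ + ν ξ):
  Q: 123 − 2(12.61) = 97.78
  R: 337 − 3(12.61) = 299.2
  U: 0 + 1(12.61) = 12.61
  M: 0 + 3(12.61) = 37.82
  V: 54.8 (inert)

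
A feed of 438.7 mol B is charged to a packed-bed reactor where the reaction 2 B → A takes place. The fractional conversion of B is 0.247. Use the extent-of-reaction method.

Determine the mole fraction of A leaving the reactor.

B reacted = 0.247 × 438.7 = 108.4 mol; ν_B = −2, so ξ = 108.4/2 = 54.18 mol.
Outlet amounts (n = n₀ + ν ξ):
  B: 438.7 − 2(54.18) = 330.3
  A: 0 + 1(54.18) = 54.18
Total out = 384.5 mol; y_A = 54.18 / 384.5 = 0.1409.

0.141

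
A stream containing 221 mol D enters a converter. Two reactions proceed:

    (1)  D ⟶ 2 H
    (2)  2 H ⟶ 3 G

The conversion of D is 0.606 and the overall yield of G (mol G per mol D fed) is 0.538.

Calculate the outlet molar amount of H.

189 mol

Conversion of D: D consumed = 1ξ₁ = 0.606 × 221 → ξ₁ = 133.9 mol.
Yield of G: 3ξ₂ / 221 = 0.538 → ξ₂ = 39.63 mol.
Outlet amounts (n = n₀ + Σ ν·ξ):
  D: 221 − 1(133.9) = 87.07
  H: 0 + 2(133.9) − 2(39.63) = 188.6
  G: 0 + 3(39.63) = 118.9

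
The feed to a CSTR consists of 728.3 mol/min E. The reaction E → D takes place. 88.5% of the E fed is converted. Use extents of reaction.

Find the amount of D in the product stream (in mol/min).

645 mol/min

E reacted = 0.885 × 728.3 = 644.5 mol/min; ν_E = −1, so ξ = 644.5/1 = 644.5 mol/min.
Outlet amounts (n = n₀ + ν ξ):
  E: 728.3 − 1(644.5) = 83.75
  D: 0 + 1(644.5) = 644.5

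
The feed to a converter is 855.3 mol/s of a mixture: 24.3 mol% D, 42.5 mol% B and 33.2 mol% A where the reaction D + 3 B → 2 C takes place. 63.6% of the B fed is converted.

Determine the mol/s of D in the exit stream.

B reacted = 0.636 × 363.5 = 231.2 mol/s; ν_B = −3, so ξ = 231.2/3 = 77.06 mol/s.
Outlet amounts (n = n₀ + ν ξ):
  D: 207.8 − 1(77.06) = 130.8
  B: 363.5 − 3(77.06) = 132.3
  C: 0 + 2(77.06) = 154.1
  A: 284 (inert)

131 mol/s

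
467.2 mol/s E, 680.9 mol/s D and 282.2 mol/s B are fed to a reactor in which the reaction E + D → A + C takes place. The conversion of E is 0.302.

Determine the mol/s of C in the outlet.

141 mol/s

E reacted = 0.302 × 467.2 = 141.1 mol/s; ν_E = −1, so ξ = 141.1/1 = 141.1 mol/s.
Outlet amounts (n = n₀ + ν ξ):
  E: 467.2 − 1(141.1) = 326.1
  D: 680.9 − 1(141.1) = 539.8
  A: 0 + 1(141.1) = 141.1
  C: 0 + 1(141.1) = 141.1
  B: 282.2 (inert)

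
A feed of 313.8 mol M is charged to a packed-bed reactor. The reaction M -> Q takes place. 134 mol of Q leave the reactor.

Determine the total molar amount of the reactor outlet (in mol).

314 mol

For Q: n = n₀ + 1ξ → 134 = 0 + 1ξ, giving ξ = 134 mol.
Outlet amounts (n = n₀ + ν ξ):
  M: 313.8 − 1(134) = 179.8
  Q: 0 + 1(134) = 134
Total out = 179.8 + 134 = 313.8 mol.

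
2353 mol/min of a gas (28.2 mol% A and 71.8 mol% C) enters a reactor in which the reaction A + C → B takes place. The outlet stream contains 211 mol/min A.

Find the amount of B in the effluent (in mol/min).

453 mol/min

For A: n = n₀ − 1ξ → 211 = 663.5 − 1ξ, giving ξ = 452.5 mol/min.
Outlet amounts (n = n₀ + ν ξ):
  A: 663.5 − 1(452.5) = 211
  C: 1689 − 1(452.5) = 1237
  B: 0 + 1(452.5) = 452.5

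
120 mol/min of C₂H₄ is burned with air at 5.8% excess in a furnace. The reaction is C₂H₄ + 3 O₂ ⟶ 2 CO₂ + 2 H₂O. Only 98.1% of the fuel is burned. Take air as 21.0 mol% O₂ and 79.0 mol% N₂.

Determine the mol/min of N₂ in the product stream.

1430 mol/min

Stoichiometric O₂ = 3 × 120 = 360 mol/min; O₂ fed = 360 × 1.058 = 380.9 mol/min.
N₂ fed = 380.9 × 79/21 = 1433 mol/min.
Fuel reacted = 0.981 × 120 → ξ = 117.7 mol/min.
Outlet (n = n₀ + ν ξ):
  C₂H₄: 120 − 1(117.7) = 2.28
  O₂: 380.9 − 3(117.7) = 27.72
  N₂: 1433 (inert)
  CO₂: 0 + 2(117.7) = 235.4
  H₂O: 0 + 2(117.7) = 235.4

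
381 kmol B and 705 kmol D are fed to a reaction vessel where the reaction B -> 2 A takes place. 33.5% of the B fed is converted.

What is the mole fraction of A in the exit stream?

0.21

B reacted = 0.335 × 381 = 127.6 kmol; ν_B = −1, so ξ = 127.6/1 = 127.6 kmol.
Outlet amounts (n = n₀ + ν ξ):
  B: 381 − 1(127.6) = 253.4
  A: 0 + 2(127.6) = 255.3
  D: 705 (inert)
Total out = 1214 kmol; y_A = 255.3 / 1214 = 0.2103.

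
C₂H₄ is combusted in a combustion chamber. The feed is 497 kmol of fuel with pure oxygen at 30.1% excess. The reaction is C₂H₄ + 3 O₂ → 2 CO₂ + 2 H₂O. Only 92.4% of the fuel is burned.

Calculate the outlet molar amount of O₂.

Stoichiometric O₂ = 3 × 497 = 1491 kmol; O₂ fed = 1491 × 1.301 = 1940 kmol.
Fuel reacted = 0.924 × 497 → ξ = 459.2 kmol.
Outlet (n = n₀ + ν ξ):
  C₂H₄: 497 − 1(459.2) = 37.77
  O₂: 1940 − 3(459.2) = 562.1
  CO₂: 0 + 2(459.2) = 918.5
  H₂O: 0 + 2(459.2) = 918.5

562 kmol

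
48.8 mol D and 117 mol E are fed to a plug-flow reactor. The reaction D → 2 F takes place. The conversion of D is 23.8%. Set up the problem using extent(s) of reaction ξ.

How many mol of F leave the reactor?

D reacted = 0.238 × 48.8 = 11.61 mol; ν_D = −1, so ξ = 11.61/1 = 11.61 mol.
Outlet amounts (n = n₀ + ν ξ):
  D: 48.8 − 1(11.61) = 37.19
  F: 0 + 2(11.61) = 23.23
  E: 117 (inert)

23.2 mol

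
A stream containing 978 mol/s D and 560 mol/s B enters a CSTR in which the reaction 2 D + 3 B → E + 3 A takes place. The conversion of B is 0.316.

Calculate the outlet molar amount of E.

B reacted = 0.316 × 560 = 177 mol/s; ν_B = −3, so ξ = 177/3 = 58.99 mol/s.
Outlet amounts (n = n₀ + ν ξ):
  D: 978 − 2(58.99) = 860
  B: 560 − 3(58.99) = 383
  E: 0 + 1(58.99) = 58.99
  A: 0 + 3(58.99) = 177

59 mol/s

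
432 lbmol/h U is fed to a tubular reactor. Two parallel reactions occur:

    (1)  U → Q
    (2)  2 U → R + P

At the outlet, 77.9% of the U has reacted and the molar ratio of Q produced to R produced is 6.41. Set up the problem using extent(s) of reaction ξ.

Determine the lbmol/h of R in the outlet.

Conversion of U: U consumed = 0.779 × 432 = 336.5 lbmol/h = 1ξ₁ + 2ξ₂.
Selectivity: 1ξ₁ / (1ξ₂) = 6.41 → ξ₁ = 6.41 ξ₂.
Substitute: (1·6.41 + 2) ξ₂ = 336.5 → ξ₂ = 40.02 lbmol/h, ξ₁ = 256.5 lbmol/h.
Outlet amounts (n = n₀ + Σ ν·ξ):
  U: 432 − 1(256.5) − 2(40.02) = 95.47
  Q: 0 + 1(256.5) = 256.5
  R: 0 + 1(40.02) = 40.02
  P: 0 + 1(40.02) = 40.02

40 lbmol/h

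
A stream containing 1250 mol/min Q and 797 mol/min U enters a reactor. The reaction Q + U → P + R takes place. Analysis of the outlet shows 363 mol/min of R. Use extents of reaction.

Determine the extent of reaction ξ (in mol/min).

For R: n = n₀ + 1ξ → 363 = 0 + 1ξ, giving ξ = 363 mol/min.
Outlet amounts (n = n₀ + ν ξ):
  Q: 1250 − 1(363) = 887
  U: 797 − 1(363) = 434
  P: 0 + 1(363) = 363
  R: 0 + 1(363) = 363

ξ = 363 mol/min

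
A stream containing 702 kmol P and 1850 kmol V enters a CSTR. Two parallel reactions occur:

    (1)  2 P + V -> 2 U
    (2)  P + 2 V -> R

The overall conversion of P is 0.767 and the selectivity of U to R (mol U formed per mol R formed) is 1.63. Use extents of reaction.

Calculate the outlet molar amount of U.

334 kmol

Conversion of P: P consumed = 0.767 × 702 = 538.4 kmol = 2ξ₁ + 1ξ₂.
Selectivity: 2ξ₁ / (1ξ₂) = 1.63 → ξ₁ = 0.815 ξ₂.
Substitute: (2·0.815 + 1) ξ₂ = 538.4 → ξ₂ = 204.7 kmol, ξ₁ = 166.9 kmol.
Outlet amounts (n = n₀ + Σ ν·ξ):
  P: 702 − 2(166.9) − 1(204.7) = 163.6
  V: 1850 − 1(166.9) − 2(204.7) = 1274
  U: 0 + 2(166.9) = 333.7
  R: 0 + 1(204.7) = 204.7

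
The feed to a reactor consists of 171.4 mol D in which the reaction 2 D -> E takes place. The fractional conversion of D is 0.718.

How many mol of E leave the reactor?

61.5 mol

D reacted = 0.718 × 171.4 = 123.1 mol; ν_D = −2, so ξ = 123.1/2 = 61.53 mol.
Outlet amounts (n = n₀ + ν ξ):
  D: 171.4 − 2(61.53) = 48.33
  E: 0 + 1(61.53) = 61.53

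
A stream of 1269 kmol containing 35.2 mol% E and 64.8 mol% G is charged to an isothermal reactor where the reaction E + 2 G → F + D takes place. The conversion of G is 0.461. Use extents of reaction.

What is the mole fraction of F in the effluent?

G reacted = 0.461 × 822.3 = 379.1 kmol; ν_G = −2, so ξ = 379.1/2 = 189.5 kmol.
Outlet amounts (n = n₀ + ν ξ):
  E: 446.7 − 1(189.5) = 257.1
  G: 822.3 − 2(189.5) = 443.2
  F: 0 + 1(189.5) = 189.5
  D: 0 + 1(189.5) = 189.5
Total out = 1079 kmol; y_F = 189.5 / 1079 = 0.1756.

0.176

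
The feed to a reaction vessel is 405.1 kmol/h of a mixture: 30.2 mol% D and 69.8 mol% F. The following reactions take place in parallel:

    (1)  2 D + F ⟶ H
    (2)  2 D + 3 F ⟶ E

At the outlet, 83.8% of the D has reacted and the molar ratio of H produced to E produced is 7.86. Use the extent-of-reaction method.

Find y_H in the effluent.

Conversion of D: D consumed = 0.838 × 122.3 = 102.5 kmol/h = 2ξ₁ + 2ξ₂.
Selectivity: 1ξ₁ / (1ξ₂) = 7.86 → ξ₁ = 7.86 ξ₂.
Substitute: (2·7.86 + 2) ξ₂ = 102.5 → ξ₂ = 5.786 kmol/h, ξ₁ = 45.47 kmol/h.
Outlet amounts (n = n₀ + Σ ν·ξ):
  D: 122.3 − 2(45.47) − 2(5.786) = 19.82
  F: 282.8 − 1(45.47) − 3(5.786) = 219.9
  H: 0 + 1(45.47) = 45.47
  E: 0 + 1(5.786) = 5.786
Total out = 291 kmol/h; y_H = 45.47 / 291 = 0.1563.

0.156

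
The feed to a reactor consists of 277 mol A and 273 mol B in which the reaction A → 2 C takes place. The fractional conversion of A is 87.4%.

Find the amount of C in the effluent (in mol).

484 mol

A reacted = 0.874 × 277 = 242.1 mol; ν_A = −1, so ξ = 242.1/1 = 242.1 mol.
Outlet amounts (n = n₀ + ν ξ):
  A: 277 − 1(242.1) = 34.9
  C: 0 + 2(242.1) = 484.2
  B: 273 (inert)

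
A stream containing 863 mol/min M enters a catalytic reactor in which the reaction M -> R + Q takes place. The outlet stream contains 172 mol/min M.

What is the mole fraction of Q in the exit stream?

For M: n = n₀ − 1ξ → 172 = 863 − 1ξ, giving ξ = 691 mol/min.
Outlet amounts (n = n₀ + ν ξ):
  M: 863 − 1(691) = 172
  R: 0 + 1(691) = 691
  Q: 0 + 1(691) = 691
Total out = 1554 mol/min; y_Q = 691 / 1554 = 0.4447.

0.445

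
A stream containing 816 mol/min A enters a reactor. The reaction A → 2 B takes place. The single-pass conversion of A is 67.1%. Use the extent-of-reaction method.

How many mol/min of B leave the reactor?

1100 mol/min

A reacted = 0.671 × 816 = 547.5 mol/min; ν_A = −1, so ξ = 547.5/1 = 547.5 mol/min.
Outlet amounts (n = n₀ + ν ξ):
  A: 816 − 1(547.5) = 268.5
  B: 0 + 2(547.5) = 1095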